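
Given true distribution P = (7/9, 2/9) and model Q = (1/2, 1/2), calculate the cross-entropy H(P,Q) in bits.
1.0000 bits

Cross-entropy: H(P,Q) = -Σ p(x) log q(x)

Alternatively: H(P,Q) = H(P) + D_KL(P||Q)
H(P) = 0.7642 bits
D_KL(P||Q) = 0.2358 bits

H(P,Q) = 0.7642 + 0.2358 = 1.0000 bits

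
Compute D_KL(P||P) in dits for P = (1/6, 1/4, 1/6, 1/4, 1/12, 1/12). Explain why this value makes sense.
0.0000 dits

KL divergence satisfies the Gibbs inequality: D_KL(P||Q) ≥ 0 for all distributions P, Q.

D_KL(P||Q) = Σ p(x) log(p(x)/q(x))
Each term is p(x) × log_10(p(x)/p(x)) = p(x) × log_10(1) = 0, so the sum is 0.
D_KL(P||Q) = 0.0000 dits

When P = Q, the KL divergence is exactly 0, as there is no 'divergence' between identical distributions.

This non-negativity is a fundamental property: relative entropy cannot be negative because it measures how different Q is from P.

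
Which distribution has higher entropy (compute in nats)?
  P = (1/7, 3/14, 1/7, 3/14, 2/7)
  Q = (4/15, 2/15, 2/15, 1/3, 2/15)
P

Computing entropies in nats:
H(P) = 1.5741
H(Q) = 1.5246

Distribution P has higher entropy.

Intuition: The distribution closer to uniform (more spread out) has higher entropy.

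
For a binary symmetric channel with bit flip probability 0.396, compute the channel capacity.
0.0314 bits

For a binary symmetric channel (BSC) with error probability p:
Capacity C = 1 - H(p) bits per symbol

where H(p) = -p log₂(p) - (1-p) log₂(1-p) is the binary entropy function.

H(0.396) = 0.9686 bits
C = 1 - 0.9686 = 0.0314 bits per symbol

This means we can reliably transmit up to 0.0314 bits of information per channel use.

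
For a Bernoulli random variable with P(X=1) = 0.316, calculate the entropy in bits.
0.9000 bits

The binary entropy function is:
H(p) = -p log(p) - (1-p) log(1-p)

H(0.316) = -0.316 × log_2(0.316) - 0.684 × log_2(0.684)
H(0.316) = 0.9000 bits

Note: Binary entropy is maximized at p=0.5 (H=1 bit) and minimized at p=0 or p=1 (H=0).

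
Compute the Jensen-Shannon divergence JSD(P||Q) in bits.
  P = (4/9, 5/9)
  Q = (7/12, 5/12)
0.0140 bits

Jensen-Shannon divergence is:
JSD(P||Q) = 0.5 × D_KL(P||M) + 0.5 × D_KL(Q||M)
where M = 0.5 × (P + Q) is the mixture distribution.

M = 0.5 × (4/9, 5/9) + 0.5 × (7/12, 5/12) = (0.513889, 0.486111)

D_KL(P||M) = 0.0139 bits
D_KL(Q||M) = 0.0140 bits

JSD(P||Q) = 0.5 × 0.0139 + 0.5 × 0.0140 = 0.0140 bits

Unlike KL divergence, JSD is symmetric and bounded: 0 ≤ JSD ≤ log(2).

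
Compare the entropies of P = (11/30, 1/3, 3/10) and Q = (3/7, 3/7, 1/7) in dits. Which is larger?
P

Computing entropies in dits:
H(P) = 0.4757
H(Q) = 0.4361

Distribution P has higher entropy.

Intuition: The distribution closer to uniform (more spread out) has higher entropy.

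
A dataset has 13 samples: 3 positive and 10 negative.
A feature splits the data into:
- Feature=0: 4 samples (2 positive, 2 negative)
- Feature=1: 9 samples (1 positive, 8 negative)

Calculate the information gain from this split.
0.1232 bits

Information Gain = H(Y) - H(Y|Feature)

Before split:
P(positive) = 3/13 = 0.2308
H(Y) = 0.7793 bits

After split:
Feature=0: H = 1.0000 bits (weight = 4/13)
Feature=1: H = 0.5033 bits (weight = 9/13)
H(Y|Feature) = (4/13)×1.0000 + (9/13)×0.5033 = 0.6561 bits

Information Gain = 0.7793 - 0.6561 = 0.1232 bits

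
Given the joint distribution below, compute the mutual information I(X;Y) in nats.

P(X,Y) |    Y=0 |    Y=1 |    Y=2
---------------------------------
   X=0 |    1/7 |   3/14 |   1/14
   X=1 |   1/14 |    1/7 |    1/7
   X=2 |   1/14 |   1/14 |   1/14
0.0334 nats

Mutual information: I(X;Y) = H(X) + H(Y) - H(X,Y)

Marginals:
P(X) = (3/7, 5/14, 3/14), H(X) = 1.0609 nats
P(Y) = (2/7, 3/7, 2/7), H(Y) = 1.0790 nats

Joint entropy: H(X,Y) = 2.1066 nats

I(X;Y) = 1.0609 + 1.0790 - 2.1066 = 0.0334 nats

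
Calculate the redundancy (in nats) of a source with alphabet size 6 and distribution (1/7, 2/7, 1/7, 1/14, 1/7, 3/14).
0.0813 nats

Redundancy measures how far a source is from maximum entropy:
R = H_max - H(X)

Maximum entropy for 6 symbols: H_max = log_e(6) = 1.7918 nats
Actual entropy: H(X) = 1.7105 nats
Redundancy: R = 1.7918 - 1.7105 = 0.0813 nats

This redundancy represents potential for compression: the source could be compressed by 0.0813 nats per symbol.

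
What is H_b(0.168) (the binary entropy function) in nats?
0.4527 nats

The binary entropy function is:
H(p) = -p log(p) - (1-p) log(1-p)

H(0.168) = -0.168 × log_e(0.168) - 0.832 × log_e(0.832)
H(0.168) = 0.4527 nats

Note: Binary entropy is maximized at p=0.5 (H=1 bit) and minimized at p=0 or p=1 (H=0).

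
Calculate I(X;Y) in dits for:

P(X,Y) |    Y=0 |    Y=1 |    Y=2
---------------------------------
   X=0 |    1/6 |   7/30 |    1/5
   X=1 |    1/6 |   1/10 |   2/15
0.0061 dits

Mutual information: I(X;Y) = H(X) + H(Y) - H(X,Y)

Marginals:
P(X) = (3/5, 2/5), H(X) = 0.2923 dits
P(Y) = (1/3, 1/3, 1/3), H(Y) = 0.4771 dits

Joint entropy: H(X,Y) = 0.7633 dits

I(X;Y) = 0.2923 + 0.4771 - 0.7633 = 0.0061 dits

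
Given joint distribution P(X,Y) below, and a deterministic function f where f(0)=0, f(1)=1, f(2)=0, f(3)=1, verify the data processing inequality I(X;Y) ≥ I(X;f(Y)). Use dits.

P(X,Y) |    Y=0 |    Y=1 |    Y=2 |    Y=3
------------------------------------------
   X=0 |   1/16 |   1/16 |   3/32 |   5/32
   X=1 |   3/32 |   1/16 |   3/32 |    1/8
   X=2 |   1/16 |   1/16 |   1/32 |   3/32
I(X;Y) = 0.0071, I(X;f(Y)) = 0.0023, inequality holds: 0.0071 ≥ 0.0023

Data Processing Inequality: For any Markov chain X → Y → Z, we have I(X;Y) ≥ I(X;Z).

Here Z = f(Y) is a deterministic function of Y, forming X → Y → Z.

Original I(X;Y) = 0.0071 dits

After applying f:
P(X,Z) where Z=f(Y):
- P(X,Z=0) = P(X,Y=0) + P(X,Y=2)
- P(X,Z=1) = P(X,Y=1) + P(X,Y=3)

I(X;Z) = I(X;f(Y)) = 0.0023 dits

Verification: 0.0071 ≥ 0.0023 ✓

Information cannot be created by processing; the function f can only lose information about X.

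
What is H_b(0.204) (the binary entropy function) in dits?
0.2197 dits

The binary entropy function is:
H(p) = -p log(p) - (1-p) log(1-p)

H(0.204) = -0.204 × log_10(0.204) - 0.796 × log_10(0.796)
H(0.204) = 0.2197 dits

Note: Binary entropy is maximized at p=0.5 (H=1 bit) and minimized at p=0 or p=1 (H=0).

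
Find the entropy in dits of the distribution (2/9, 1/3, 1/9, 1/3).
0.5693 dits

Shannon entropy is H(X) = -Σ p(x) log p(x).

For P = (2/9, 1/3, 1/9, 1/3):
H = -2/9 × log_10(2/9) -1/3 × log_10(1/3) -1/9 × log_10(1/9) -1/3 × log_10(1/3)
H = 0.5693 dits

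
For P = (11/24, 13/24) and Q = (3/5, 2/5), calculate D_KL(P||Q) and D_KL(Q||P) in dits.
D_KL(P||Q) = 0.0177, D_KL(Q||P) = 0.0175

KL divergence is not symmetric: D_KL(P||Q) ≠ D_KL(Q||P) in general.

D_KL(P||Q) = 0.0177 dits
D_KL(Q||P) = 0.0175 dits

No, they are not equal!

This asymmetry is why KL divergence is not a true distance metric.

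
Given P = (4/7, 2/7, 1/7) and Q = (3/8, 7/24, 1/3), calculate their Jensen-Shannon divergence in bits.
0.0431 bits

Jensen-Shannon divergence is:
JSD(P||Q) = 0.5 × D_KL(P||M) + 0.5 × D_KL(Q||M)
where M = 0.5 × (P + Q) is the mixture distribution.

M = 0.5 × (4/7, 2/7, 1/7) + 0.5 × (3/8, 7/24, 1/3) = (0.473214, 0.28869, 5/21)

D_KL(P||M) = 0.0459 bits
D_KL(Q||M) = 0.0403 bits

JSD(P||Q) = 0.5 × 0.0459 + 0.5 × 0.0403 = 0.0431 bits

Unlike KL divergence, JSD is symmetric and bounded: 0 ≤ JSD ≤ log(2).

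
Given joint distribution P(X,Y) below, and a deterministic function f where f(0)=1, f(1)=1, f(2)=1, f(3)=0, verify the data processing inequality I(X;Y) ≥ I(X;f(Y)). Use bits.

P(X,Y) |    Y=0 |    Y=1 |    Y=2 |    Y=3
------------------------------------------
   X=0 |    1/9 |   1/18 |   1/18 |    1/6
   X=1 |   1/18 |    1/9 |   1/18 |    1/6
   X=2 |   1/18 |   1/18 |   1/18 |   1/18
I(X;Y) = 0.0477, I(X;f(Y)) = 0.0175, inequality holds: 0.0477 ≥ 0.0175

Data Processing Inequality: For any Markov chain X → Y → Z, we have I(X;Y) ≥ I(X;Z).

Here Z = f(Y) is a deterministic function of Y, forming X → Y → Z.

Original I(X;Y) = 0.0477 bits

After applying f:
P(X,Z) where Z=f(Y):
- P(X,Z=0) = P(X,Y=3)
- P(X,Z=1) = P(X,Y=0) + P(X,Y=1) + P(X,Y=2)

I(X;Z) = I(X;f(Y)) = 0.0175 bits

Verification: 0.0477 ≥ 0.0175 ✓

Information cannot be created by processing; the function f can only lose information about X.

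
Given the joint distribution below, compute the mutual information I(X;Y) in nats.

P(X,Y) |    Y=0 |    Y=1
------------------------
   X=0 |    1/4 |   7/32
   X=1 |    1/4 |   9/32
0.0020 nats

Mutual information: I(X;Y) = H(X) + H(Y) - H(X,Y)

Marginals:
P(X) = (15/32, 17/32), H(X) = 0.6912 nats
P(Y) = (1/2, 1/2), H(Y) = 0.6931 nats

Joint entropy: H(X,Y) = 1.3824 nats

I(X;Y) = 0.6912 + 0.6931 - 1.3824 = 0.0020 nats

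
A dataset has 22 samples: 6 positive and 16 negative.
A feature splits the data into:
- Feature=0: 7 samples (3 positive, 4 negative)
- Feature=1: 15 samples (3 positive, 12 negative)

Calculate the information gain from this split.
0.0396 bits

Information Gain = H(Y) - H(Y|Feature)

Before split:
P(positive) = 6/22 = 0.2727
H(Y) = 0.8454 bits

After split:
Feature=0: H = 0.9852 bits (weight = 7/22)
Feature=1: H = 0.7219 bits (weight = 15/22)
H(Y|Feature) = (7/22)×0.9852 + (15/22)×0.7219 = 0.8057 bits

Information Gain = 0.8454 - 0.8057 = 0.0396 bits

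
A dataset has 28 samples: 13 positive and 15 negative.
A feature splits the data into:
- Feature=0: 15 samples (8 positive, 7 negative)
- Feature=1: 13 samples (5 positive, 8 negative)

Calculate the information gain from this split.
0.0160 bits

Information Gain = H(Y) - H(Y|Feature)

Before split:
P(positive) = 13/28 = 0.4643
H(Y) = 0.9963 bits

After split:
Feature=0: H = 0.9968 bits (weight = 15/28)
Feature=1: H = 0.9612 bits (weight = 13/28)
H(Y|Feature) = (15/28)×0.9968 + (13/28)×0.9612 = 0.9803 bits

Information Gain = 0.9963 - 0.9803 = 0.0160 bits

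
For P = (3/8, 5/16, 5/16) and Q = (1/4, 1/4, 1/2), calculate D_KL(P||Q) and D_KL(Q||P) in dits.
D_KL(P||Q) = 0.0325, D_KL(Q||P) = 0.0338

KL divergence is not symmetric: D_KL(P||Q) ≠ D_KL(Q||P) in general.

D_KL(P||Q) = 0.0325 dits
D_KL(Q||P) = 0.0338 dits

No, they are not equal!

This asymmetry is why KL divergence is not a true distance metric.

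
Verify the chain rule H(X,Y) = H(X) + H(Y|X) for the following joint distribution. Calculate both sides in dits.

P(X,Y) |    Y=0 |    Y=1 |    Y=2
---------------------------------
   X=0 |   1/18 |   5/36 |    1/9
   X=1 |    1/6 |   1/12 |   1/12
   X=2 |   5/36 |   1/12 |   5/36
H(X,Y) = 0.9325, H(X) = 0.4761, H(Y|X) = 0.4564 (all in dits)

Chain rule: H(X,Y) = H(X) + H(Y|X)

Left side — joint entropy directly:
H(X,Y) = -Σ p(x,y) log p(x,y) = 0.9325 dits

Right side — compute H(Y|X) from the conditional distributions:
P(X) = (11/36, 1/3, 13/36), so H(X) = 0.4761 dits
H(Y|X) = Σ_x P(X=x) · H(Y|X=x):
  P(Y|X=0) = (2/11, 5/11, 4/11), H(Y|X=0) = 0.4500, weight P(X=0) = 11/36
  P(Y|X=1) = (1/2, 1/4, 1/4), H(Y|X=1) = 0.4515, weight P(X=1) = 1/3
  P(Y|X=2) = (5/13, 3/13, 5/13), H(Y|X=2) = 0.4662, weight P(X=2) = 13/36
H(Y|X) = 0.4564 dits

H(X) + H(Y|X) = 0.4761 + 0.4564 = 0.9325 dits

Both sides equal 0.9325 dits. ✓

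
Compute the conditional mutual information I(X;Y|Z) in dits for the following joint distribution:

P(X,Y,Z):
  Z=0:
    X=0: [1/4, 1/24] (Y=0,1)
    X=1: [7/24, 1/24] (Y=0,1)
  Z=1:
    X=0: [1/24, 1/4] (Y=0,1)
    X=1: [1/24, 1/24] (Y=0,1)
0.0093 dits

Conditional mutual information: I(X;Y|Z) = H(X|Z) + H(Y|Z) - H(X,Y|Z)

H(Z) = 0.2873
H(X,Z) = 0.5611 → H(X|Z) = 0.2738
H(Y,Z) = 0.4802 → H(Y|Z) = 0.1929
H(X,Y,Z) = 0.7446 → H(X,Y|Z) = 0.4573

I(X;Y|Z) = 0.2738 + 0.1929 - 0.4573 = 0.0093 dits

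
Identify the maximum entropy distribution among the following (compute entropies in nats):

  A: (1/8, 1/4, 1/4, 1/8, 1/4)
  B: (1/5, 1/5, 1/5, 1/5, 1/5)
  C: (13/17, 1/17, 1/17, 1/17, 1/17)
B

For a discrete distribution over n outcomes, entropy is maximized by the uniform distribution.

Computing entropies:
H(A) = 1.5596 nats
H(B) = 1.6094 nats
H(C) = 0.8718 nats

The uniform distribution (where all probabilities equal 1/5) achieves the maximum entropy of log_e(5) = 1.6094 nats.

Distribution B has the highest entropy.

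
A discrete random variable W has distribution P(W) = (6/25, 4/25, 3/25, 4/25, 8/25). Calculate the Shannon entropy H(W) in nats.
1.5480 nats

Shannon entropy is H(X) = -Σ p(x) log p(x).

For P = (6/25, 4/25, 3/25, 4/25, 8/25):
H = -6/25 × log_e(6/25) -4/25 × log_e(4/25) -3/25 × log_e(3/25) -4/25 × log_e(4/25) -8/25 × log_e(8/25)
H = 1.5480 nats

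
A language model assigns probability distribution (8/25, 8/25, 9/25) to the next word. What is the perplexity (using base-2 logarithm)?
2.9953

Perplexity is 2^H (or exp(H) for natural log).

First, H = -Σ p log p = 1.5827 bits
Perplexity = 2^1.5827 = 2.9953

Interpretation: The model's uncertainty is equivalent to choosing uniformly among 3.0 options.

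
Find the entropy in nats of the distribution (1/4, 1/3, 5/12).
1.0776 nats

Shannon entropy is H(X) = -Σ p(x) log p(x).

For P = (1/4, 1/3, 5/12):
H = -1/4 × log_e(1/4) -1/3 × log_e(1/3) -5/12 × log_e(5/12)
H = 1.0776 nats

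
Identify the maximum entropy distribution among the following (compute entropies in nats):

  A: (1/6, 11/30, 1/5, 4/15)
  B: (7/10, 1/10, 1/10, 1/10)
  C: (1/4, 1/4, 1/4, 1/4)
C

For a discrete distribution over n outcomes, entropy is maximized by the uniform distribution.

Computing entropies:
H(A) = 1.3409 nats
H(B) = 0.9404 nats
H(C) = 1.3863 nats

The uniform distribution (where all probabilities equal 1/4) achieves the maximum entropy of log_e(4) = 1.3863 nats.

Distribution C has the highest entropy.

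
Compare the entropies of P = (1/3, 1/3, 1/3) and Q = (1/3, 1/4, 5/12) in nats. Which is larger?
P

Computing entropies in nats:
H(P) = 1.0986
H(Q) = 1.0776

Distribution P has higher entropy.

Intuition: The distribution closer to uniform (more spread out) has higher entropy.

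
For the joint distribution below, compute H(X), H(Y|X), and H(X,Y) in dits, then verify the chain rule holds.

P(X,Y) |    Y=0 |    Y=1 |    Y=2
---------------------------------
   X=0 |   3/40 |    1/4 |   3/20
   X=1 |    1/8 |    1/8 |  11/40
H(X,Y) = 0.7384, H(X) = 0.3005, H(Y|X) = 0.4379 (all in dits)

Chain rule: H(X,Y) = H(X) + H(Y|X)

Left side — joint entropy directly:
H(X,Y) = -Σ p(x,y) log p(x,y) = 0.7384 dits

Right side — compute H(Y|X) from the conditional distributions:
P(X) = (19/40, 21/40), so H(X) = 0.3005 dits
H(Y|X) = Σ_x P(X=x) · H(Y|X=x):
  P(Y|X=0) = (3/19, 10/19, 6/19), H(Y|X=0) = 0.4314, weight P(X=0) = 19/40
  P(Y|X=1) = (5/21, 5/21, 11/21), H(Y|X=1) = 0.4439, weight P(X=1) = 21/40
H(Y|X) = 0.4379 dits

H(X) + H(Y|X) = 0.3005 + 0.4379 = 0.7384 dits

Both sides equal 0.7384 dits. ✓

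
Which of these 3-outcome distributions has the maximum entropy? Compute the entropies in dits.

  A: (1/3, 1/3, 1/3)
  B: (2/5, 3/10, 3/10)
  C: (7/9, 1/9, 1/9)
A

For a discrete distribution over n outcomes, entropy is maximized by the uniform distribution.

Computing entropies:
H(A) = 0.4771 dits
H(B) = 0.4729 dits
H(C) = 0.2969 dits

The uniform distribution (where all probabilities equal 1/3) achieves the maximum entropy of log_10(3) = 0.4771 dits.

Distribution A has the highest entropy.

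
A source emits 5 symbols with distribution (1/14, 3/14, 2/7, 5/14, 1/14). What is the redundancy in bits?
0.2549 bits

Redundancy measures how far a source is from maximum entropy:
R = H_max - H(X)

Maximum entropy for 5 symbols: H_max = log_2(5) = 2.3219 bits
Actual entropy: H(X) = 2.0670 bits
Redundancy: R = 2.3219 - 2.0670 = 0.2549 bits

This redundancy represents potential for compression: the source could be compressed by 0.2549 bits per symbol.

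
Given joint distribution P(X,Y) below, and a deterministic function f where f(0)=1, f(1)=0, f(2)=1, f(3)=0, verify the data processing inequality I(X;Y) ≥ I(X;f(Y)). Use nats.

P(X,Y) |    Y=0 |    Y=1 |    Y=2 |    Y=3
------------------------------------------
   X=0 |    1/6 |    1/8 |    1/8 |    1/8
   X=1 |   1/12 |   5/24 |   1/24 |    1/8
I(X;Y) = 0.0430, I(X;f(Y)) = 0.0368, inequality holds: 0.0430 ≥ 0.0368

Data Processing Inequality: For any Markov chain X → Y → Z, we have I(X;Y) ≥ I(X;Z).

Here Z = f(Y) is a deterministic function of Y, forming X → Y → Z.

Original I(X;Y) = 0.0430 nats

After applying f:
P(X,Z) where Z=f(Y):
- P(X,Z=0) = P(X,Y=1) + P(X,Y=3)
- P(X,Z=1) = P(X,Y=0) + P(X,Y=2)

I(X;Z) = I(X;f(Y)) = 0.0368 nats

Verification: 0.0430 ≥ 0.0368 ✓

Information cannot be created by processing; the function f can only lose information about X.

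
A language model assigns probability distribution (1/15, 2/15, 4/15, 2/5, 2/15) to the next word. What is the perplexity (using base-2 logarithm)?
4.2073

Perplexity is 2^H (or exp(H) for natural log).

First, H = -Σ p log p = 2.0729 bits
Perplexity = 2^2.0729 = 4.2073

Interpretation: The model's uncertainty is equivalent to choosing uniformly among 4.2 options.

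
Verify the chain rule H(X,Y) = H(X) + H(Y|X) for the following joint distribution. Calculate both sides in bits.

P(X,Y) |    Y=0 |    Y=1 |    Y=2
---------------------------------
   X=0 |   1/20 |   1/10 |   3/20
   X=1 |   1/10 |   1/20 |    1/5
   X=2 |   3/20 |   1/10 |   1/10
H(X,Y) = 3.0464, H(X) = 1.5813, H(Y|X) = 1.4651 (all in bits)

Chain rule: H(X,Y) = H(X) + H(Y|X)

Left side — joint entropy directly:
H(X,Y) = -Σ p(x,y) log p(x,y) = 3.0464 bits

Right side — compute H(Y|X) from the conditional distributions:
P(X) = (3/10, 7/20, 7/20), so H(X) = 1.5813 bits
H(Y|X) = Σ_x P(X=x) · H(Y|X=x):
  P(Y|X=0) = (1/6, 1/3, 1/2), H(Y|X=0) = 1.4591, weight P(X=0) = 3/10
  P(Y|X=1) = (2/7, 1/7, 4/7), H(Y|X=1) = 1.3788, weight P(X=1) = 7/20
  P(Y|X=2) = (3/7, 2/7, 2/7), H(Y|X=2) = 1.5567, weight P(X=2) = 7/20
H(Y|X) = 1.4651 bits

H(X) + H(Y|X) = 1.5813 + 1.4651 = 3.0464 bits

Both sides equal 3.0464 bits. ✓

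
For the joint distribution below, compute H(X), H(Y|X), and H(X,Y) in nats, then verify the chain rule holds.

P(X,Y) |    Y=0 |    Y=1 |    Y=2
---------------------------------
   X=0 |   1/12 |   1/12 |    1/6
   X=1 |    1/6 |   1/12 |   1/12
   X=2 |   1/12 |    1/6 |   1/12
H(X,Y) = 2.1383, H(X) = 1.0986, H(Y|X) = 1.0397 (all in nats)

Chain rule: H(X,Y) = H(X) + H(Y|X)

Left side — joint entropy directly:
H(X,Y) = -Σ p(x,y) log p(x,y) = 2.1383 nats

Right side — compute H(Y|X) from the conditional distributions:
P(X) = (1/3, 1/3, 1/3), so H(X) = 1.0986 nats
H(Y|X) = Σ_x P(X=x) · H(Y|X=x):
  P(Y|X=0) = (1/4, 1/4, 1/2), H(Y|X=0) = 1.0397, weight P(X=0) = 1/3
  P(Y|X=1) = (1/2, 1/4, 1/4), H(Y|X=1) = 1.0397, weight P(X=1) = 1/3
  P(Y|X=2) = (1/4, 1/2, 1/4), H(Y|X=2) = 1.0397, weight P(X=2) = 1/3
H(Y|X) = 1.0397 nats

H(X) + H(Y|X) = 1.0986 + 1.0397 = 2.1383 nats

Both sides equal 2.1383 nats. ✓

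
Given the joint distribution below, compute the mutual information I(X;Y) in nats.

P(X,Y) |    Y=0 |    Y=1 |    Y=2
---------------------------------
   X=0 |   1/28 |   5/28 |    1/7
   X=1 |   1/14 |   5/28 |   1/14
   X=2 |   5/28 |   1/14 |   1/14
0.1024 nats

Mutual information: I(X;Y) = H(X) + H(Y) - H(X,Y)

Marginals:
P(X) = (5/14, 9/28, 9/28), H(X) = 1.0974 nats
P(Y) = (2/7, 3/7, 2/7), H(Y) = 1.0790 nats

Joint entropy: H(X,Y) = 2.0739 nats

I(X;Y) = 1.0974 + 1.0790 - 2.0739 = 0.1024 nats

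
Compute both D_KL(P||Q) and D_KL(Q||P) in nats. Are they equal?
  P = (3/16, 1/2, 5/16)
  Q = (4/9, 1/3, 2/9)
D_KL(P||Q) = 0.1475, D_KL(Q||P) = 0.1727

KL divergence is not symmetric: D_KL(P||Q) ≠ D_KL(Q||P) in general.

D_KL(P||Q) = 0.1475 nats
D_KL(Q||P) = 0.1727 nats

No, they are not equal!

This asymmetry is why KL divergence is not a true distance metric.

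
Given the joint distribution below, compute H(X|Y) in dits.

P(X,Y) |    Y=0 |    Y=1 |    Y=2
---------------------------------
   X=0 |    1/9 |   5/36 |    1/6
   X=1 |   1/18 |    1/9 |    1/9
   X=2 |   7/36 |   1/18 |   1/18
0.4382 dits

Using the chain rule: H(X|Y) = H(X,Y) - H(Y)

First, compute H(X,Y) = 0.9143 dits

Marginal P(Y) = (13/36, 11/36, 1/3)
H(Y) = 0.4761 dits

H(X|Y) = H(X,Y) - H(Y) = 0.9143 - 0.4761 = 0.4382 dits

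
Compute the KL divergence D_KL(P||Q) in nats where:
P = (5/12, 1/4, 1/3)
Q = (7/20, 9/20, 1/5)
0.0960 nats

KL divergence: D_KL(P||Q) = Σ p(x) log(p(x)/q(x))

Computing term by term:
  x=0: 5/12 × log_e[(5/12)/(7/20)] = 5/12 × 0.1744 = 0.0726
  x=1: 1/4 × log_e[(1/4)/(9/20)] = 1/4 × -0.5878 = -0.1469
  x=2: 1/3 × log_e[(1/3)/(1/5)] = 1/3 × 0.5108 = 0.1703

D_KL(P||Q) = 0.0960 nats

Note: KL divergence is always non-negative and equals 0 iff P = Q.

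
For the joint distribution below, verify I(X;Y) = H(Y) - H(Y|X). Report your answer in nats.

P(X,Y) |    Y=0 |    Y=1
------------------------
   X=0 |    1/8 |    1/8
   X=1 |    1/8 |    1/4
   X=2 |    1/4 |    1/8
I(X;Y) = 0.0425 nats

Mutual information has multiple equivalent forms:
- I(X;Y) = H(X) - H(X|Y)
- I(X;Y) = H(Y) - H(Y|X)
- I(X;Y) = H(X) + H(Y) - H(X,Y)

Computing all quantities:
H(X) = 1.0822, H(Y) = 0.6931, H(X,Y) = 1.7329
H(X|Y) = 1.0397, H(Y|X) = 0.6507

Verification:
H(X) - H(X|Y) = 1.0822 - 1.0397 = 0.0425
H(Y) - H(Y|X) = 0.6931 - 0.6507 = 0.0425
H(X) + H(Y) - H(X,Y) = 1.0822 + 0.6931 - 1.7329 = 0.0425

All forms give I(X;Y) = 0.0425 nats. ✓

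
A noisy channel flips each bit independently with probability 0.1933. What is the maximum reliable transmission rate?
0.2917 bits

For a binary symmetric channel (BSC) with error probability p:
Capacity C = 1 - H(p) bits per symbol

where H(p) = -p log₂(p) - (1-p) log₂(1-p) is the binary entropy function.

H(0.1933) = 0.7083 bits
C = 1 - 0.7083 = 0.2917 bits per symbol

This means we can reliably transmit up to 0.2917 bits of information per channel use.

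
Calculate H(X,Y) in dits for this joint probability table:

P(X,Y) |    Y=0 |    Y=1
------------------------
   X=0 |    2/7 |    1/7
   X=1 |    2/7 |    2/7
0.5871 dits

Joint entropy is H(X,Y) = -Σ_{x,y} p(x,y) log p(x,y).

Summing over all non-zero entries:
H(X,Y) = -[2/7·log_10(2/7) + 1/7·log_10(1/7) + 2/7·log_10(2/7) + 2/7·log_10(2/7)]
H(X,Y) = 0.5871 dits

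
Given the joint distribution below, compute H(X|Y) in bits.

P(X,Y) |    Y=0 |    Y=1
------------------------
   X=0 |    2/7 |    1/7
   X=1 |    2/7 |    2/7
0.9650 bits

Using the chain rule: H(X|Y) = H(X,Y) - H(Y)

First, compute H(X,Y) = 1.9502 bits

Marginal P(Y) = (4/7, 3/7)
H(Y) = 0.9852 bits

H(X|Y) = H(X,Y) - H(Y) = 1.9502 - 0.9852 = 0.9650 bits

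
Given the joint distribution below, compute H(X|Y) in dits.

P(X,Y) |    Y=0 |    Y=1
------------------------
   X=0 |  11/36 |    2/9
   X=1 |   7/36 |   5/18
0.2943 dits

Using the chain rule: H(X|Y) = H(X,Y) - H(Y)

First, compute H(X,Y) = 0.5953 dits

Marginal P(Y) = (1/2, 1/2)
H(Y) = 0.3010 dits

H(X|Y) = H(X,Y) - H(Y) = 0.5953 - 0.3010 = 0.2943 dits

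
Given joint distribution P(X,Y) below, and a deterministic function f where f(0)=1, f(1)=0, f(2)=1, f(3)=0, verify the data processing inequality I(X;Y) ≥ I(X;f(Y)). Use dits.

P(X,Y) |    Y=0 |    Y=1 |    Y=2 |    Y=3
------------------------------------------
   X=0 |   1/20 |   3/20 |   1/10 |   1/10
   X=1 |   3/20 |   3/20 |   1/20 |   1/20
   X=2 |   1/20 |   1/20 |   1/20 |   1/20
I(X;Y) = 0.0217, I(X;f(Y)) = 0.0033, inequality holds: 0.0217 ≥ 0.0033

Data Processing Inequality: For any Markov chain X → Y → Z, we have I(X;Y) ≥ I(X;Z).

Here Z = f(Y) is a deterministic function of Y, forming X → Y → Z.

Original I(X;Y) = 0.0217 dits

After applying f:
P(X,Z) where Z=f(Y):
- P(X,Z=0) = P(X,Y=1) + P(X,Y=3)
- P(X,Z=1) = P(X,Y=0) + P(X,Y=2)

I(X;Z) = I(X;f(Y)) = 0.0033 dits

Verification: 0.0217 ≥ 0.0033 ✓

Information cannot be created by processing; the function f can only lose information about X.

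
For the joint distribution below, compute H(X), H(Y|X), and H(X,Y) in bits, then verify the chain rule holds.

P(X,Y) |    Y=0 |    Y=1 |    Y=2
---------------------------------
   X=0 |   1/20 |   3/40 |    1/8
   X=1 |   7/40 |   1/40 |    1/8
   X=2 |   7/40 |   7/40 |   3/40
H(X,Y) = 2.9798, H(X) = 1.5516, H(Y|X) = 1.4282 (all in bits)

Chain rule: H(X,Y) = H(X) + H(Y|X)

Left side — joint entropy directly:
H(X,Y) = -Σ p(x,y) log p(x,y) = 2.9798 bits

Right side — compute H(Y|X) from the conditional distributions:
P(X) = (1/4, 13/40, 17/40), so H(X) = 1.5516 bits
H(Y|X) = Σ_x P(X=x) · H(Y|X=x):
  P(Y|X=0) = (1/5, 3/10, 1/2), H(Y|X=0) = 1.4855, weight P(X=0) = 1/4
  P(Y|X=1) = (7/13, 1/13, 5/13), H(Y|X=1) = 1.2957, weight P(X=1) = 13/40
  P(Y|X=2) = (7/17, 7/17, 3/17), H(Y|X=2) = 1.4958, weight P(X=2) = 17/40
H(Y|X) = 1.4282 bits

H(X) + H(Y|X) = 1.5516 + 1.4282 = 2.9798 bits

Both sides equal 2.9798 bits. ✓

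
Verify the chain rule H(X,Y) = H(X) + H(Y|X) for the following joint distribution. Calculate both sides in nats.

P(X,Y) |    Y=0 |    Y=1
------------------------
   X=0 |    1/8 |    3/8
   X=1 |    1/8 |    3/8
H(X,Y) = 1.2555, H(X) = 0.6931, H(Y|X) = 0.5623 (all in nats)

Chain rule: H(X,Y) = H(X) + H(Y|X)

Left side — joint entropy directly:
H(X,Y) = -Σ p(x,y) log p(x,y) = 1.2555 nats

Right side — compute H(Y|X) from the conditional distributions:
P(X) = (1/2, 1/2), so H(X) = 0.6931 nats
H(Y|X) = Σ_x P(X=x) · H(Y|X=x):
  P(Y|X=0) = (1/4, 3/4), H(Y|X=0) = 0.5623, weight P(X=0) = 1/2
  P(Y|X=1) = (1/4, 3/4), H(Y|X=1) = 0.5623, weight P(X=1) = 1/2
H(Y|X) = 0.5623 nats

H(X) + H(Y|X) = 0.6931 + 0.5623 = 1.2555 nats

Both sides equal 1.2555 nats. ✓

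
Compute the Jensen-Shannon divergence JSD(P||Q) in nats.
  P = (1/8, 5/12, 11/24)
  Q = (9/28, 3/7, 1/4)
0.0380 nats

Jensen-Shannon divergence is:
JSD(P||Q) = 0.5 × D_KL(P||M) + 0.5 × D_KL(Q||M)
where M = 0.5 × (P + Q) is the mixture distribution.

M = 0.5 × (1/8, 5/12, 11/24) + 0.5 × (9/28, 3/7, 1/4) = (0.223214, 0.422619, 0.354167)

D_KL(P||M) = 0.0398 nats
D_KL(Q||M) = 0.0361 nats

JSD(P||Q) = 0.5 × 0.0398 + 0.5 × 0.0361 = 0.0380 nats

Unlike KL divergence, JSD is symmetric and bounded: 0 ≤ JSD ≤ log(2).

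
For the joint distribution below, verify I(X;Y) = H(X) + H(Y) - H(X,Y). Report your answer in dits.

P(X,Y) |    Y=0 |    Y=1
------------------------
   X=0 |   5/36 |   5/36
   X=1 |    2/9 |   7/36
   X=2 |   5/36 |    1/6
I(X;Y) = 0.0010 dits

Mutual information has multiple equivalent forms:
- I(X;Y) = H(X) - H(X|Y)
- I(X;Y) = H(Y) - H(Y|X)
- I(X;Y) = H(X) + H(Y) - H(X,Y)

Computing all quantities:
H(X) = 0.4703, H(Y) = 0.3010, H(X,Y) = 0.7704
H(X|Y) = 0.4693, H(Y|X) = 0.3001

Verification:
H(X) - H(X|Y) = 0.4703 - 0.4693 = 0.0010
H(Y) - H(Y|X) = 0.3010 - 0.3001 = 0.0010
H(X) + H(Y) - H(X,Y) = 0.4703 + 0.3010 - 0.7704 = 0.0010

All forms give I(X;Y) = 0.0010 dits. ✓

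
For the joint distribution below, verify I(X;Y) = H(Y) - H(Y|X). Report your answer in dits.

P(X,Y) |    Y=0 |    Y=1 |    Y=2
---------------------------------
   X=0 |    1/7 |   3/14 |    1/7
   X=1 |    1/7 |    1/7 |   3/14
I(X;Y) = 0.0062 dits

Mutual information has multiple equivalent forms:
- I(X;Y) = H(X) - H(X|Y)
- I(X;Y) = H(Y) - H(Y|X)
- I(X;Y) = H(X) + H(Y) - H(X,Y)

Computing all quantities:
H(X) = 0.3010, H(Y) = 0.4748, H(X,Y) = 0.7696
H(X|Y) = 0.2948, H(Y|X) = 0.4686

Verification:
H(X) - H(X|Y) = 0.3010 - 0.2948 = 0.0062
H(Y) - H(Y|X) = 0.4748 - 0.4686 = 0.0062
H(X) + H(Y) - H(X,Y) = 0.3010 + 0.4748 - 0.7696 = 0.0062

All forms give I(X;Y) = 0.0062 dits. ✓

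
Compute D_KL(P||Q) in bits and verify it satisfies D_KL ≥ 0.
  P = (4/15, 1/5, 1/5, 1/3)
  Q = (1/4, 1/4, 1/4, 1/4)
0.0344 bits

KL divergence satisfies the Gibbs inequality: D_KL(P||Q) ≥ 0 for all distributions P, Q.

D_KL(P||Q) = Σ p(x) log(p(x)/q(x))
Term by term:
  x=0: 4/15 × log_2[(4/15)/(1/4)] = 0.0248
  x=1: 1/5 × log_2[(1/5)/(1/4)] = -0.0644
  x=2: 1/5 × log_2[(1/5)/(1/4)] = -0.0644
  x=3: 1/3 × log_2[(1/3)/(1/4)] = 0.1383
D_KL(P||Q) = 0.0344 bits

D_KL(P||Q) = 0.0344 ≥ 0 ✓

This non-negativity is a fundamental property: relative entropy cannot be negative because it measures how different Q is from P.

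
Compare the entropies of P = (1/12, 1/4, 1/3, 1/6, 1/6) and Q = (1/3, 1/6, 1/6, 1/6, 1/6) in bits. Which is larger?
Q

Computing entropies in bits:
H(P) = 2.1887
H(Q) = 2.2516

Distribution Q has higher entropy.

Intuition: The distribution closer to uniform (more spread out) has higher entropy.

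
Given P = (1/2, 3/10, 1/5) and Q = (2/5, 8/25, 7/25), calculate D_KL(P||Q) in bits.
0.0359 bits

KL divergence: D_KL(P||Q) = Σ p(x) log(p(x)/q(x))

Computing term by term:
  x=0: 1/2 × log_2[(1/2)/(2/5)] = 1/2 × 0.3219 = 0.1610
  x=1: 3/10 × log_2[(3/10)/(8/25)] = 3/10 × -0.0931 = -0.0279
  x=2: 1/5 × log_2[(1/5)/(7/25)] = 1/5 × -0.4854 = -0.0971

D_KL(P||Q) = 0.0359 bits

Note: KL divergence is always non-negative and equals 0 iff P = Q.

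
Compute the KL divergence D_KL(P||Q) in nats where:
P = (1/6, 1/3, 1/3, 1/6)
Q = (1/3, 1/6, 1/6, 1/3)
0.2310 nats

KL divergence: D_KL(P||Q) = Σ p(x) log(p(x)/q(x))

Computing term by term:
  x=0: 1/6 × log_e[(1/6)/(1/3)] = 1/6 × -0.6931 = -0.1155
  x=1: 1/3 × log_e[(1/3)/(1/6)] = 1/3 × 0.6931 = 0.2310
  x=2: 1/3 × log_e[(1/3)/(1/6)] = 1/3 × 0.6931 = 0.2310
  x=3: 1/6 × log_e[(1/6)/(1/3)] = 1/6 × -0.6931 = -0.1155

D_KL(P||Q) = 0.2310 nats

Note: KL divergence is always non-negative and equals 0 iff P = Q.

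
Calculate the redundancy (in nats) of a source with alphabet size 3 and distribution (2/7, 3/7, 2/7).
0.0196 nats

Redundancy measures how far a source is from maximum entropy:
R = H_max - H(X)

Maximum entropy for 3 symbols: H_max = log_e(3) = 1.0986 nats
Actual entropy: H(X) = 1.0790 nats
Redundancy: R = 1.0986 - 1.0790 = 0.0196 nats

This redundancy represents potential for compression: the source could be compressed by 0.0196 nats per symbol.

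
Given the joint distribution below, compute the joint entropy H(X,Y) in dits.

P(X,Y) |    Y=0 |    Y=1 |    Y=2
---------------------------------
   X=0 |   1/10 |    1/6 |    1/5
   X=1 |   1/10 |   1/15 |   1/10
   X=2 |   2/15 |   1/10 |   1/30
0.9138 dits

Joint entropy is H(X,Y) = -Σ_{x,y} p(x,y) log p(x,y).

Summing over all non-zero entries:
H(X,Y) = -[1/10·log_10(1/10) + 1/6·log_10(1/6) + 1/5·log_10(1/5) + 1/10·log_10(1/10) + 1/15·log_10(1/15) + 1/10·log_10(1/10) + 2/15·log_10(2/15) + 1/10·log_10(1/10) + 1/30·log_10(1/30)]
H(X,Y) = 0.9138 dits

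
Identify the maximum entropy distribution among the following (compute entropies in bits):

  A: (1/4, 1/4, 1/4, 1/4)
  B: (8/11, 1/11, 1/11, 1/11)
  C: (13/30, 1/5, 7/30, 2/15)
A

For a discrete distribution over n outcomes, entropy is maximized by the uniform distribution.

Computing entropies:
H(A) = 2.0000 bits
H(B) = 1.2776 bits
H(C) = 1.8647 bits

The uniform distribution (where all probabilities equal 1/4) achieves the maximum entropy of log_2(4) = 2.0000 bits.

Distribution A has the highest entropy.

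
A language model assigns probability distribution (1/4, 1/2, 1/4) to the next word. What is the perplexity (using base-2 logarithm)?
2.8284

Perplexity is 2^H (or exp(H) for natural log).

First, H = -Σ p log p = 1.5000 bits
Perplexity = 2^1.5000 = 2.8284

Interpretation: The model's uncertainty is equivalent to choosing uniformly among 2.8 options.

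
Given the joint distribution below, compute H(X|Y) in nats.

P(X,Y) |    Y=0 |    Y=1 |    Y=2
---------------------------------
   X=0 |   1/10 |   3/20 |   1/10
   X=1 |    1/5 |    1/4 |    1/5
0.6465 nats

Using the chain rule: H(X|Y) = H(X,Y) - H(Y)

First, compute H(X,Y) = 1.7354 nats

Marginal P(Y) = (3/10, 2/5, 3/10)
H(Y) = 1.0889 nats

H(X|Y) = H(X,Y) - H(Y) = 1.7354 - 1.0889 = 0.6465 nats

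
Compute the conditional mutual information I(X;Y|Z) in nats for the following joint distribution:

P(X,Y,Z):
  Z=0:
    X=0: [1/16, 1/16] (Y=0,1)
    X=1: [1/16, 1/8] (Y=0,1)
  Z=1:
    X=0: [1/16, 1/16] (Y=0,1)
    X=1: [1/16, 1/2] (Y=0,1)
0.0474 nats

Conditional mutual information: I(X;Y|Z) = H(X|Z) + H(Y|Z) - H(X,Y|Z)

H(Z) = 0.6211
H(X,Z) = 1.1574 → H(X|Z) = 0.5363
H(Y,Z) = 1.1574 → H(Y|Z) = 0.5363
H(X,Y,Z) = 1.6462 → H(X,Y|Z) = 1.0251

I(X;Y|Z) = 0.5363 + 0.5363 - 1.0251 = 0.0474 nats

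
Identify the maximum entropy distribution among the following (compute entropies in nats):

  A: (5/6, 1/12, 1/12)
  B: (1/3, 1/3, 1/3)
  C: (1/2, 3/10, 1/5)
B

For a discrete distribution over n outcomes, entropy is maximized by the uniform distribution.

Computing entropies:
H(A) = 0.5661 nats
H(B) = 1.0986 nats
H(C) = 1.0297 nats

The uniform distribution (where all probabilities equal 1/3) achieves the maximum entropy of log_e(3) = 1.0986 nats.

Distribution B has the highest entropy.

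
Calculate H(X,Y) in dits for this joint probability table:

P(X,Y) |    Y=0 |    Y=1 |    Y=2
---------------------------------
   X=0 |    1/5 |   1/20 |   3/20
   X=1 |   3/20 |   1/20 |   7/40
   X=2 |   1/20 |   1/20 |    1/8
0.8925 dits

Joint entropy is H(X,Y) = -Σ_{x,y} p(x,y) log p(x,y).

Summing over all non-zero entries:
H(X,Y) = -[1/5·log_10(1/5) + 1/20·log_10(1/20) + 3/20·log_10(3/20) + 3/20·log_10(3/20) + 1/20·log_10(1/20) + 7/40·log_10(7/40) + 1/20·log_10(1/20) + 1/20·log_10(1/20) + 1/8·log_10(1/8)]
H(X,Y) = 0.8925 dits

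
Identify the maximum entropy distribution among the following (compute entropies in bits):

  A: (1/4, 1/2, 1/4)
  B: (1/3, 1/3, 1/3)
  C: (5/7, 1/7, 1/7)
B

For a discrete distribution over n outcomes, entropy is maximized by the uniform distribution.

Computing entropies:
H(A) = 1.5000 bits
H(B) = 1.5850 bits
H(C) = 1.1488 bits

The uniform distribution (where all probabilities equal 1/3) achieves the maximum entropy of log_2(3) = 1.5850 bits.

Distribution B has the highest entropy.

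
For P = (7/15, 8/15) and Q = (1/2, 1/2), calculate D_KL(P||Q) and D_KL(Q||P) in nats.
D_KL(P||Q) = 0.0022, D_KL(Q||P) = 0.0022

KL divergence is not symmetric: D_KL(P||Q) ≠ D_KL(Q||P) in general.

D_KL(P||Q) = 0.0022 nats
D_KL(Q||P) = 0.0022 nats

In this case they happen to be equal (to 4 decimal places).

This asymmetry is why KL divergence is not a true distance metric.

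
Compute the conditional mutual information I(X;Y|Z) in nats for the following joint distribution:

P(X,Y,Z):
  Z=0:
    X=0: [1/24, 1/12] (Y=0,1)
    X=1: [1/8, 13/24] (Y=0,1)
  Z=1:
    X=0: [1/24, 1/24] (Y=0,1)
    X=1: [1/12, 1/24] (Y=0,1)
0.0090 nats

Conditional mutual information: I(X;Y|Z) = H(X|Z) + H(Y|Z) - H(X,Y|Z)

H(Z) = 0.5117
H(X,Z) = 0.9972 → H(X|Z) = 0.4855
H(Y,Z) = 1.0594 → H(Y|Z) = 0.5476
H(X,Y,Z) = 1.5359 → H(X,Y|Z) = 1.0241

I(X;Y|Z) = 0.4855 + 0.5476 - 1.0241 = 0.0090 nats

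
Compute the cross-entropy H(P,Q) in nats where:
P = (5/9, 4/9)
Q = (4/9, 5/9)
0.7118 nats

Cross-entropy: H(P,Q) = -Σ p(x) log q(x)

Alternatively: H(P,Q) = H(P) + D_KL(P||Q)
H(P) = 0.6870 nats
D_KL(P||Q) = 0.0248 nats

H(P,Q) = 0.6870 + 0.0248 = 0.7118 nats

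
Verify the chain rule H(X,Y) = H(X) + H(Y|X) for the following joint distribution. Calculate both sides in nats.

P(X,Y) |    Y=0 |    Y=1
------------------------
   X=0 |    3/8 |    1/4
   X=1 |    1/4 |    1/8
H(X,Y) = 1.3209, H(X) = 0.6616, H(Y|X) = 0.6593 (all in nats)

Chain rule: H(X,Y) = H(X) + H(Y|X)

Left side — joint entropy directly:
H(X,Y) = -Σ p(x,y) log p(x,y) = 1.3209 nats

Right side — compute H(Y|X) from the conditional distributions:
P(X) = (5/8, 3/8), so H(X) = 0.6616 nats
H(Y|X) = Σ_x P(X=x) · H(Y|X=x):
  P(Y|X=0) = (3/5, 2/5), H(Y|X=0) = 0.6730, weight P(X=0) = 5/8
  P(Y|X=1) = (2/3, 1/3), H(Y|X=1) = 0.6365, weight P(X=1) = 3/8
H(Y|X) = 0.6593 nats

H(X) + H(Y|X) = 0.6616 + 0.6593 = 1.3209 nats

Both sides equal 1.3209 nats. ✓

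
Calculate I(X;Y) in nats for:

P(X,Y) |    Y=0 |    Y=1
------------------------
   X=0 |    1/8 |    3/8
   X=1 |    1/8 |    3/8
0.0000 nats

Mutual information: I(X;Y) = H(X) + H(Y) - H(X,Y)

Marginals:
P(X) = (1/2, 1/2), H(X) = 0.6931 nats
P(Y) = (1/4, 3/4), H(Y) = 0.5623 nats

Joint entropy: H(X,Y) = 1.2555 nats

I(X;Y) = 0.6931 + 0.5623 - 1.2555 = 0.0000 nats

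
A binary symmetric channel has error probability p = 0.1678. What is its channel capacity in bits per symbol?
0.3474 bits

For a binary symmetric channel (BSC) with error probability p:
Capacity C = 1 - H(p) bits per symbol

where H(p) = -p log₂(p) - (1-p) log₂(1-p) is the binary entropy function.

H(0.1678) = 0.6526 bits
C = 1 - 0.6526 = 0.3474 bits per symbol

This means we can reliably transmit up to 0.3474 bits of information per channel use.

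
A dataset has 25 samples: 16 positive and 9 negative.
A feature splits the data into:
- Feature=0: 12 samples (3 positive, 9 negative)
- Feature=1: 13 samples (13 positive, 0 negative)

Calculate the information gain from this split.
0.5533 bits

Information Gain = H(Y) - H(Y|Feature)

Before split:
P(positive) = 16/25 = 0.6400
H(Y) = 0.9427 bits

After split:
Feature=0: H = 0.8113 bits (weight = 12/25)
Feature=1: H = 0.0000 bits (weight = 13/25)
H(Y|Feature) = (12/25)×0.8113 + (13/25)×0.0000 = 0.3894 bits

Information Gain = 0.9427 - 0.3894 = 0.5533 bits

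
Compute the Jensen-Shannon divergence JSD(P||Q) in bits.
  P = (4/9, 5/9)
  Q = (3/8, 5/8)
0.0036 bits

Jensen-Shannon divergence is:
JSD(P||Q) = 0.5 × D_KL(P||M) + 0.5 × D_KL(Q||M)
where M = 0.5 × (P + Q) is the mixture distribution.

M = 0.5 × (4/9, 5/9) + 0.5 × (3/8, 5/8) = (0.409722, 0.590278)

D_KL(P||M) = 0.0036 bits
D_KL(Q||M) = 0.0036 bits

JSD(P||Q) = 0.5 × 0.0036 + 0.5 × 0.0036 = 0.0036 bits

Unlike KL divergence, JSD is symmetric and bounded: 0 ≤ JSD ≤ log(2).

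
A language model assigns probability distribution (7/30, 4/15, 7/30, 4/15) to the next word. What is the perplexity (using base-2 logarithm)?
3.9911

Perplexity is 2^H (or exp(H) for natural log).

First, H = -Σ p log p = 1.9968 bits
Perplexity = 2^1.9968 = 3.9911

Interpretation: The model's uncertainty is equivalent to choosing uniformly among 4.0 options.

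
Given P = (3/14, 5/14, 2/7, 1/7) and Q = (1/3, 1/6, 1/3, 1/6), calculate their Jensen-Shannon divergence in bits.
0.0370 bits

Jensen-Shannon divergence is:
JSD(P||Q) = 0.5 × D_KL(P||M) + 0.5 × D_KL(Q||M)
where M = 0.5 × (P + Q) is the mixture distribution.

M = 0.5 × (3/14, 5/14, 2/7, 1/7) + 0.5 × (1/3, 1/6, 1/3, 1/6) = (0.27381, 0.261905, 0.309524, 0.154762)

D_KL(P||M) = 0.0345 bits
D_KL(Q||M) = 0.0394 bits

JSD(P||Q) = 0.5 × 0.0345 + 0.5 × 0.0394 = 0.0370 bits

Unlike KL divergence, JSD is symmetric and bounded: 0 ≤ JSD ≤ log(2).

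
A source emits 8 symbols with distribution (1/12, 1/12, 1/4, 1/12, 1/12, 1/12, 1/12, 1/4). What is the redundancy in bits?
0.2075 bits

Redundancy measures how far a source is from maximum entropy:
R = H_max - H(X)

Maximum entropy for 8 symbols: H_max = log_2(8) = 3.0000 bits
Actual entropy: H(X) = 2.7925 bits
Redundancy: R = 3.0000 - 2.7925 = 0.2075 bits

This redundancy represents potential for compression: the source could be compressed by 0.2075 bits per symbol.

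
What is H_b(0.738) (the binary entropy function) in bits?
0.8297 bits

The binary entropy function is:
H(p) = -p log(p) - (1-p) log(1-p)

H(0.738) = -0.738 × log_2(0.738) - 0.262 × log_2(0.262)
H(0.738) = 0.8297 bits

Note: Binary entropy is maximized at p=0.5 (H=1 bit) and minimized at p=0 or p=1 (H=0).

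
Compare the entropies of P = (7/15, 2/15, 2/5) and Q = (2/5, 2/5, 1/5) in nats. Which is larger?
Q

Computing entropies in nats:
H(P) = 0.9908
H(Q) = 1.0549

Distribution Q has higher entropy.

Intuition: The distribution closer to uniform (more spread out) has higher entropy.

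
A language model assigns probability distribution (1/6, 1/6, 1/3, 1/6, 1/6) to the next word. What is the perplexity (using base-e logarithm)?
4.7622

Perplexity is e^H (or exp(H) for natural log).

First, H = -Σ p log p = 1.5607 nats
Perplexity = e^1.5607 = 4.7622

Interpretation: The model's uncertainty is equivalent to choosing uniformly among 4.8 options.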